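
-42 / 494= -0.09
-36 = -36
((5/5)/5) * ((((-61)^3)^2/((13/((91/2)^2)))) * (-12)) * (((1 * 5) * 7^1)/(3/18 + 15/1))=-45440970186402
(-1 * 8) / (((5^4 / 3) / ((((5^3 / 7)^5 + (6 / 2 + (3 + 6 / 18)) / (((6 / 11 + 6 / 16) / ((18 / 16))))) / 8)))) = -823978122038 / 94539375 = -8715.71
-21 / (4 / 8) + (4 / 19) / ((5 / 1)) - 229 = -270.96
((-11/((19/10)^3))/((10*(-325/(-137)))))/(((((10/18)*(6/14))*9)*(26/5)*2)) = -10549/3477513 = -0.00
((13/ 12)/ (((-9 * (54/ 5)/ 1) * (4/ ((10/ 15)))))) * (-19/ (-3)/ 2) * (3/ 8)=-1235/ 559872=-0.00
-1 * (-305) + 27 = 332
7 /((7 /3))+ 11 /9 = 38 /9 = 4.22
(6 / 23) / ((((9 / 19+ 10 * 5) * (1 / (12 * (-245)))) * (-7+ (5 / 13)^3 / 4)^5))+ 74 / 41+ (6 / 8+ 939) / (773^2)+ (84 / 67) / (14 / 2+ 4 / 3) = 882999682865903248840876525470420001237 / 451013548992708901503350809825922896300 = 1.96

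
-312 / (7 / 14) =-624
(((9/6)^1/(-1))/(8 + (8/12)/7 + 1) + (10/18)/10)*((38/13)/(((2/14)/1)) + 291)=-34.06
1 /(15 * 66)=1 /990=0.00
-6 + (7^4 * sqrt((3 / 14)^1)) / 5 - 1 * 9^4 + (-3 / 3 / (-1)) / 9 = -6344.60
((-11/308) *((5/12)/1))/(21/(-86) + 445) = -215/6425832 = -0.00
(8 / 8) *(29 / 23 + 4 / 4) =52 / 23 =2.26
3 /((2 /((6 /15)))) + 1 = 8 /5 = 1.60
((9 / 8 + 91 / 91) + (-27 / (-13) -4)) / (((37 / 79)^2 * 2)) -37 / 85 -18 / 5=-86529751 / 24203920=-3.58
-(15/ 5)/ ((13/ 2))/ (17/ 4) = -24/ 221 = -0.11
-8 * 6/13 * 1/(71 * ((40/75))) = -90/923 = -0.10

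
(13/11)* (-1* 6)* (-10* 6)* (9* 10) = 421200/11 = 38290.91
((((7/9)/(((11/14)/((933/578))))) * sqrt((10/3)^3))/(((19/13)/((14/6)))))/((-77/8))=-15848560 * sqrt(30)/53817291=-1.61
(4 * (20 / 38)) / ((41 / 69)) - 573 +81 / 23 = -10139862 / 17917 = -565.94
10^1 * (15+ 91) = 1060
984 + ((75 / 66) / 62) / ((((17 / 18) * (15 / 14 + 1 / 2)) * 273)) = 1631415003 / 1657942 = 984.00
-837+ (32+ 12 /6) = -803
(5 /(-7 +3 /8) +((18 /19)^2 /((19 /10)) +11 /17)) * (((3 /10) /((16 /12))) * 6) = 60855759 /123599180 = 0.49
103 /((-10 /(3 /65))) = -309 /650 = -0.48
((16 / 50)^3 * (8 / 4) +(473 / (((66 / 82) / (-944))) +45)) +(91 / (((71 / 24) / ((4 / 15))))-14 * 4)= -1846310841263 / 3328125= -554760.06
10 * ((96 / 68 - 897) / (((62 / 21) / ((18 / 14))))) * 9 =-18498375 / 527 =-35101.28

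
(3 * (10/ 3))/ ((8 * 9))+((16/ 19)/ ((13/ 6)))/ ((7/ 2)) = 15557/ 62244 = 0.25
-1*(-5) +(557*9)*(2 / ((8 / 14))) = 17550.50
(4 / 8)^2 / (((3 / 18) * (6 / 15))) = 3.75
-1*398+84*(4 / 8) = -356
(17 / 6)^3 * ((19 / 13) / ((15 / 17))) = 1586899 / 42120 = 37.68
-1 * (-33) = 33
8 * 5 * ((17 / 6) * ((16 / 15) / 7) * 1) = 1088 / 63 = 17.27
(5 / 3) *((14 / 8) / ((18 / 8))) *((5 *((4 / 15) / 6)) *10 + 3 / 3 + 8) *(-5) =-17675 / 243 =-72.74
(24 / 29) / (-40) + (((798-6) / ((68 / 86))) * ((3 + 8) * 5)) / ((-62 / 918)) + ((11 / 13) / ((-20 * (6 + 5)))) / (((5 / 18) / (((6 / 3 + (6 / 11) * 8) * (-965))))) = -524262594894 / 642785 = -815611.12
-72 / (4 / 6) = -108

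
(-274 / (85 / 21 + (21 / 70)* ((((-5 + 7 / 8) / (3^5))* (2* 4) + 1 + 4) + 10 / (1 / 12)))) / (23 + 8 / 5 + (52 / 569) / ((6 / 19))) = -1104983775 / 4166196772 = -0.27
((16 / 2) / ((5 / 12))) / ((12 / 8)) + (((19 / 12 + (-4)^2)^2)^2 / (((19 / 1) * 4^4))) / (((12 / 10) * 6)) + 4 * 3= 499791597481 / 18154782720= 27.53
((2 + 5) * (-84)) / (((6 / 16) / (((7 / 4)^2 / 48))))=-2401 / 24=-100.04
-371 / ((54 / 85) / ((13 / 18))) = -409955 / 972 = -421.76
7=7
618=618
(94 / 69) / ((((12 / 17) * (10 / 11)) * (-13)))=-8789 / 53820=-0.16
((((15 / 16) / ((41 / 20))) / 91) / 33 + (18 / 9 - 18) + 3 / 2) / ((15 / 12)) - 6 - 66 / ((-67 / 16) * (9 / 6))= -97511741 / 13748735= -7.09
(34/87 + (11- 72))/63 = -5273/5481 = -0.96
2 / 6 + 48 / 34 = 89 / 51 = 1.75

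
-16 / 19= -0.84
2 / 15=0.13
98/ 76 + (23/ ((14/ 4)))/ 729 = 251795/ 193914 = 1.30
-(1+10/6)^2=-64/9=-7.11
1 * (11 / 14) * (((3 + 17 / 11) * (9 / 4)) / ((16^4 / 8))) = 225 / 229376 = 0.00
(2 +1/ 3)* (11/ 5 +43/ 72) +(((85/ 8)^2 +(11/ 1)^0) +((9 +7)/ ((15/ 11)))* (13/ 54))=3194437/ 25920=123.24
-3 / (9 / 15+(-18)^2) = -5 / 541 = -0.01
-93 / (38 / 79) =-193.34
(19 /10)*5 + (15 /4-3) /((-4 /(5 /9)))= 451 /48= 9.40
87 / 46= 1.89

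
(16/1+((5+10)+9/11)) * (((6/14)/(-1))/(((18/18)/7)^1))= -95.45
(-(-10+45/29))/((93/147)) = 12005/899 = 13.35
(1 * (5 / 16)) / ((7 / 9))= 45 / 112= 0.40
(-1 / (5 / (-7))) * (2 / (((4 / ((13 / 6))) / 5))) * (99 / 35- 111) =-820.30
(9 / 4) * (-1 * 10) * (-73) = 3285 / 2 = 1642.50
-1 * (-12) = 12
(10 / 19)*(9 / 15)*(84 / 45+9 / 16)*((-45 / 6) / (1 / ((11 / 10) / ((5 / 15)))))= -57717 / 3040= -18.99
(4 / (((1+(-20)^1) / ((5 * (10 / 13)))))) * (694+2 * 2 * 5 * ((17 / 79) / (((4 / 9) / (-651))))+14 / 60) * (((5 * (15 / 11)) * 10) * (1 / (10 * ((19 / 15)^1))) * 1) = 477097500 / 19513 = 24450.24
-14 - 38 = -52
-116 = -116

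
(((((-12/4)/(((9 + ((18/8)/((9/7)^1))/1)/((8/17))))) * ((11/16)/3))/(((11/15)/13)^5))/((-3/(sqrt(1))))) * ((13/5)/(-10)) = -48871441125/10702571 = -4566.33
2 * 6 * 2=24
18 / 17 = 1.06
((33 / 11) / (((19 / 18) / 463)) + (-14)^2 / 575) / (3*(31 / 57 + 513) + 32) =7189937 / 8590500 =0.84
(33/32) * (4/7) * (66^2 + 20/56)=2012637/784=2567.14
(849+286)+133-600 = 668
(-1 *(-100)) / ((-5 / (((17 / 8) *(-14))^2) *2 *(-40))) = 14161 / 64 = 221.27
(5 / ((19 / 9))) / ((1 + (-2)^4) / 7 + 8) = 315 / 1387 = 0.23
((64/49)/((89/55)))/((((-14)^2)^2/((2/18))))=220/94236849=0.00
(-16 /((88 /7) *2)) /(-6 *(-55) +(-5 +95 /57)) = -3 /1540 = -0.00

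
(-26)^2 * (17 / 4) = 2873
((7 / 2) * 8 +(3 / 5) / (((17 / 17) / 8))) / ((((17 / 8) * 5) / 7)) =9184 / 425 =21.61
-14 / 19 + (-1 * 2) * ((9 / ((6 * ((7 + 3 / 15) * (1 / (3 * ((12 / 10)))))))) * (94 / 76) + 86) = -13269 / 76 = -174.59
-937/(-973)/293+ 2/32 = 300081/4561424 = 0.07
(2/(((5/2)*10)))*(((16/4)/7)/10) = 0.00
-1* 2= -2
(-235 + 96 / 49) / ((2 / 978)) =-5583891 / 49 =-113956.96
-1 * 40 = -40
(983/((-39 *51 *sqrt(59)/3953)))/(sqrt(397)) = -65861 *sqrt(23423)/789633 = -12.77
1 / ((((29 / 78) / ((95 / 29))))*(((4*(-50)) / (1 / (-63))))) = 247 / 353220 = 0.00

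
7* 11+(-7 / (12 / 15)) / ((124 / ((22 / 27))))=515207 / 6696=76.94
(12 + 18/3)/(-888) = -0.02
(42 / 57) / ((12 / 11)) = 77 / 114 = 0.68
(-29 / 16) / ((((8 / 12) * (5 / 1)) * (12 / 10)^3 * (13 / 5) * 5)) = -725 / 29952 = -0.02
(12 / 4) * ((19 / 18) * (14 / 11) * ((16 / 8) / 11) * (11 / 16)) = 133 / 264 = 0.50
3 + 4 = 7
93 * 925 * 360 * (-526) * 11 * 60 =-10751198040000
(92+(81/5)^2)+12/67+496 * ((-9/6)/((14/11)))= -2696191/11725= -229.95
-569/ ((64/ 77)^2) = -3373601/ 4096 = -823.63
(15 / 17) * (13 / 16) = 195 / 272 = 0.72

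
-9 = -9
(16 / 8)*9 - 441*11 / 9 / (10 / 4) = -988 / 5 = -197.60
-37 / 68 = -0.54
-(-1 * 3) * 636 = 1908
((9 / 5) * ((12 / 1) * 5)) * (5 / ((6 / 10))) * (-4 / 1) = -3600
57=57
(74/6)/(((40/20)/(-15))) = -92.50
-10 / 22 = -5 / 11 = -0.45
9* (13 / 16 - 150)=-21483 / 16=-1342.69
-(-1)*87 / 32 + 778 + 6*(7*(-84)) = -87913 / 32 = -2747.28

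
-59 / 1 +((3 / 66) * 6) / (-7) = -4546 / 77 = -59.04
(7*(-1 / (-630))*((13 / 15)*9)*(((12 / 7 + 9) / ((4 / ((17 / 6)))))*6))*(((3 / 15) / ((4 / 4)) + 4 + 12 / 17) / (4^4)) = 5421 / 71680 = 0.08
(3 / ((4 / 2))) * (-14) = -21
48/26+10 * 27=3534/13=271.85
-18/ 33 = -6/ 11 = -0.55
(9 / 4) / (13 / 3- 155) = -27 / 1808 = -0.01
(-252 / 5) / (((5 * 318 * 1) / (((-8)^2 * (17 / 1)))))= -45696 / 1325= -34.49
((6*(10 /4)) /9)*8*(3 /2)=20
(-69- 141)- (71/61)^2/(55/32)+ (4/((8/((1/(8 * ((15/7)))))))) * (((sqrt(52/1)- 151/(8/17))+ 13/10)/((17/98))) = -294497007193/1113323200+ 343 * sqrt(13)/1020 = -263.31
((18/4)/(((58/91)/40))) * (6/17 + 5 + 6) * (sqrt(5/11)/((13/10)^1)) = 1215900 * sqrt(55)/5423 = 1662.80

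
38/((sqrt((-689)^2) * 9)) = 38/6201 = 0.01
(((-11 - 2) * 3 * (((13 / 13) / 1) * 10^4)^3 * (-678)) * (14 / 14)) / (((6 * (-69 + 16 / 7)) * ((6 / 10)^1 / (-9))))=990867237687366.17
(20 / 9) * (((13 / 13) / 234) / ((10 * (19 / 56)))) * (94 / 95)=5264 / 1900665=0.00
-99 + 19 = -80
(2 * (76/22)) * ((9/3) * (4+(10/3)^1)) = 152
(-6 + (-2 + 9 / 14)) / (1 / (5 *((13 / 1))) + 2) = -6695 / 1834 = -3.65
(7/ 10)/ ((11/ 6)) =21/ 55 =0.38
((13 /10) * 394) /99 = 2561 /495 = 5.17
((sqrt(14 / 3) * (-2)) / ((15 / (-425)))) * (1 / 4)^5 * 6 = 85 * sqrt(42) / 768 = 0.72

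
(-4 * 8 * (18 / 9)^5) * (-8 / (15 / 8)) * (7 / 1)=458752 / 15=30583.47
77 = 77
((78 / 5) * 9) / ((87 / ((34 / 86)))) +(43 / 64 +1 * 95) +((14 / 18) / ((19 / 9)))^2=96.45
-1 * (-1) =1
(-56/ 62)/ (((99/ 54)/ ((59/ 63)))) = -472/ 1023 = -0.46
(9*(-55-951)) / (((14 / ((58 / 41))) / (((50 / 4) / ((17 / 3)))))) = -9846225 / 4879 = -2018.08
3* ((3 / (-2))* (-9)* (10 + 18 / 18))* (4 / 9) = 198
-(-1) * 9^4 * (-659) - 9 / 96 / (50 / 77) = -6917918631 / 1600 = -4323699.14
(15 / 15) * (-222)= -222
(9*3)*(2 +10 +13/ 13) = 351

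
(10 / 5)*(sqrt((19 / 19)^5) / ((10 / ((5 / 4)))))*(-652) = -163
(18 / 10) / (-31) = -9 / 155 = -0.06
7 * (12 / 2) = 42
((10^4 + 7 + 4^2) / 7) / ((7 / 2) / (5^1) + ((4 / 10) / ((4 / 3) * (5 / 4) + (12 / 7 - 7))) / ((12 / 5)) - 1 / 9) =68557320 / 25991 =2637.73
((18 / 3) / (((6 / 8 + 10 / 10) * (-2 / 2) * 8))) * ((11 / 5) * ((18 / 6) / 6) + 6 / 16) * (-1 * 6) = 531 / 140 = 3.79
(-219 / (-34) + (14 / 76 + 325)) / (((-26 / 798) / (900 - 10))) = -2001979350 / 221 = -9058730.09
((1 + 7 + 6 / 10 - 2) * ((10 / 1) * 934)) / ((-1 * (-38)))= 30822 / 19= 1622.21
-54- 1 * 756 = -810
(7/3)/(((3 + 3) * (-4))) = -7/72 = -0.10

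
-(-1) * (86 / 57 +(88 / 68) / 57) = 1484 / 969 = 1.53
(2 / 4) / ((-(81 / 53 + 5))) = -53 / 692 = -0.08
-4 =-4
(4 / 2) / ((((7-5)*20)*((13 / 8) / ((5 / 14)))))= 1 / 91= 0.01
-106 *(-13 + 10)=318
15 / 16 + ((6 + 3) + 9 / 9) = 175 / 16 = 10.94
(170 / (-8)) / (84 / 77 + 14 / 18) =-1683 / 148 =-11.37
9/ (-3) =-3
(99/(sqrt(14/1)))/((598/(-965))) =-95535 * sqrt(14)/8372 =-42.70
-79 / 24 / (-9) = 79 / 216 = 0.37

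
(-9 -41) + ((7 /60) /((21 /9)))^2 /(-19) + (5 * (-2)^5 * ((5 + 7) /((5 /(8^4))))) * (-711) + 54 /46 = 1118306255.17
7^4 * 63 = 151263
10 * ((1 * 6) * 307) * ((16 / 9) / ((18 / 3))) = 49120 / 9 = 5457.78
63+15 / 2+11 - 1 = 161 / 2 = 80.50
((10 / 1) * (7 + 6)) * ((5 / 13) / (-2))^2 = 4.81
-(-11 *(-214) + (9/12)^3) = -150683/64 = -2354.42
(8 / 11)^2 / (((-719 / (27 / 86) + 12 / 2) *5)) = -216 / 4663945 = -0.00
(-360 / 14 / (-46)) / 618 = 15 / 16583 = 0.00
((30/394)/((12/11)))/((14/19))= 0.09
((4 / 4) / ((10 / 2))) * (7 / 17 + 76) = 1299 / 85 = 15.28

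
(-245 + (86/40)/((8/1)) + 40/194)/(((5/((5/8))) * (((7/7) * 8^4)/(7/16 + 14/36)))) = -451608451/73232547840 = -0.01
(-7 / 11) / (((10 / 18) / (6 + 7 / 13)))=-1071 / 143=-7.49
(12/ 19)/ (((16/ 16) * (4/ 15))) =45/ 19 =2.37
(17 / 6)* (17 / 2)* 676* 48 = 781456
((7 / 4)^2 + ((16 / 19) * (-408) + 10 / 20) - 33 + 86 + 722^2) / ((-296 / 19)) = -158383083 / 4736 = -33442.37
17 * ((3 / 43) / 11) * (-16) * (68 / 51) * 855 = -930240 / 473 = -1966.68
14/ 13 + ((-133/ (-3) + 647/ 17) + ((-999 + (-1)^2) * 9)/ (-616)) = 20022253/ 204204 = 98.05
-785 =-785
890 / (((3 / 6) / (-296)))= -526880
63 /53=1.19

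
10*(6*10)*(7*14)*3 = 176400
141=141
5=5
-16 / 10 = -8 / 5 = -1.60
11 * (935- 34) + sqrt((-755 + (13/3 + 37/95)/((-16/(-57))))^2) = 425967/40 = 10649.18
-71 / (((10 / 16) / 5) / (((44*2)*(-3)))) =149952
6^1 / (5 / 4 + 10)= 0.53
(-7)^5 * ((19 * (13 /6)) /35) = -593047 /30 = -19768.23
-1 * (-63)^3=250047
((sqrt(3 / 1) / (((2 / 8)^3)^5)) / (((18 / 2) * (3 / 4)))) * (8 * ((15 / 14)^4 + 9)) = 94577327341568 * sqrt(3) / 7203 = 22742292961.22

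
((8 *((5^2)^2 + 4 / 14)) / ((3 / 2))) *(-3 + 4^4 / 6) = 396848 / 3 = 132282.67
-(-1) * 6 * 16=96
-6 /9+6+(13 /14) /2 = 5.80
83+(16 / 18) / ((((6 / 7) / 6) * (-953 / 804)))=222289 / 2859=77.75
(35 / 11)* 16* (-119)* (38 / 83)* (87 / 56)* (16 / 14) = -4924.60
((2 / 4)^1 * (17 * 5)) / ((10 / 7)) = 29.75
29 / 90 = 0.32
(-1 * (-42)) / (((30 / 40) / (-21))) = -1176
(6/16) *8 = 3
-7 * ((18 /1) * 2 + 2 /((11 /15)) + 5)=-3367 /11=-306.09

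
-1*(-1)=1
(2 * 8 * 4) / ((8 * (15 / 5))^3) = 1 / 216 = 0.00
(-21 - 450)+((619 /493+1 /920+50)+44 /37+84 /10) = -6883092031 /16781720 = -410.15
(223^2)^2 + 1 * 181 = 2472973622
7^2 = 49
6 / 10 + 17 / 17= 8 / 5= 1.60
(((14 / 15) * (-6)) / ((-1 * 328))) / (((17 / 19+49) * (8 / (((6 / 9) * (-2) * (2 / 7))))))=-19 / 1166040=-0.00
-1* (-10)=10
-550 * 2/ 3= -366.67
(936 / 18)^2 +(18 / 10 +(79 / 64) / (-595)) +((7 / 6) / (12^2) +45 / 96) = 556496695 / 205632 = 2706.27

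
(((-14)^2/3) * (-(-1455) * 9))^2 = 731948691600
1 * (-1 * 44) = -44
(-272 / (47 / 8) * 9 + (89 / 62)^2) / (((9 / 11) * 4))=-823994699 / 6504048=-126.69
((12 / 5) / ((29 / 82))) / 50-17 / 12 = -1.28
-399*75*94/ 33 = -937650/ 11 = -85240.91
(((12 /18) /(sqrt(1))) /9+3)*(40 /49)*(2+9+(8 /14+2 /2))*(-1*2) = -584320 /9261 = -63.09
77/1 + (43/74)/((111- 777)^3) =1683236470565/21860213904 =77.00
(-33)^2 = 1089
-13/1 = -13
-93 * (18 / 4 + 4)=-1581 / 2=-790.50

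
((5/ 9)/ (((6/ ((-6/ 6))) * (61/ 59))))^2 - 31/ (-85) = 343760641/ 922287060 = 0.37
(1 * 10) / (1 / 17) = 170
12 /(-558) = -2 /93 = -0.02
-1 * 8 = -8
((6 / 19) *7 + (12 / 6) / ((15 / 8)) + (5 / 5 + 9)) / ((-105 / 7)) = -3784 / 4275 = -0.89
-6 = -6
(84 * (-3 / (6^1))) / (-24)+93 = 379 / 4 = 94.75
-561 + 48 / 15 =-2789 / 5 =-557.80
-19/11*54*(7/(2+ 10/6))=-21546/121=-178.07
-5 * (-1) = 5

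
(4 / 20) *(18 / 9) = 2 / 5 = 0.40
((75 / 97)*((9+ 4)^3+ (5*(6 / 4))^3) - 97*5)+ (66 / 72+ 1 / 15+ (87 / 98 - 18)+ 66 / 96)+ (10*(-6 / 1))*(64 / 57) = 31580578637 / 21673680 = 1457.09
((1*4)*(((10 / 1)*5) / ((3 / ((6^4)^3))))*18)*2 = 5224277606400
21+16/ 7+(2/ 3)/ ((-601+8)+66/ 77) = 2026807/ 87045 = 23.28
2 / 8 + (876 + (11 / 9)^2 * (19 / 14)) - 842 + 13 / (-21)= 80873 / 2268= 35.66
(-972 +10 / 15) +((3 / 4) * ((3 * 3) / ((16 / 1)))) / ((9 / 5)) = -186451 / 192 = -971.10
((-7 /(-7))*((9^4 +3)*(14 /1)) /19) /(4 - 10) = -15316 /19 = -806.11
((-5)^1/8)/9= -5/72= -0.07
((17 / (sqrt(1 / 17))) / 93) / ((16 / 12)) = 17 * sqrt(17) / 124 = 0.57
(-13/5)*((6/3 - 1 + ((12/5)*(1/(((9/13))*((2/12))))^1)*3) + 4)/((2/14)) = -30667/25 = -1226.68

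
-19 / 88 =-0.22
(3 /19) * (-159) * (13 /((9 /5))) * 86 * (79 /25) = -4681066 /95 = -49274.38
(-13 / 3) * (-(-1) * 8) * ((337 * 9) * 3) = -315432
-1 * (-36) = 36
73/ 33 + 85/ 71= 3.41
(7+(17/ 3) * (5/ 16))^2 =177241/ 2304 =76.93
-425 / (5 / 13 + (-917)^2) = -5525 / 10931562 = -0.00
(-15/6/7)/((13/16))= -40/91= -0.44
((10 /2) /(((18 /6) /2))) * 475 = 4750 /3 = 1583.33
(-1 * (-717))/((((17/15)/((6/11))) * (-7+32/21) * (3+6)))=-30114/4301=-7.00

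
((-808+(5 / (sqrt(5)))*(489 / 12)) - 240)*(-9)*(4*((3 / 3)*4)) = 150912 - 5868*sqrt(5) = 137790.75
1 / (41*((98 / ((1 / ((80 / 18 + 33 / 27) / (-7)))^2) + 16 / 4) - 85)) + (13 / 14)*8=321869 / 43337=7.43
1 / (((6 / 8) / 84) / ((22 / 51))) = 2464 / 51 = 48.31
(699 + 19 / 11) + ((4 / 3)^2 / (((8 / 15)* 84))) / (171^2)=28399093183 / 40528026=700.73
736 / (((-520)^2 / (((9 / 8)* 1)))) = 207 / 67600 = 0.00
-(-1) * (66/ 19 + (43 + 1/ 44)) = 38871/ 836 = 46.50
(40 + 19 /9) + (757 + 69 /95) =683861 /855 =799.84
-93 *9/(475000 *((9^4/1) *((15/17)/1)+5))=-14229/46787500000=-0.00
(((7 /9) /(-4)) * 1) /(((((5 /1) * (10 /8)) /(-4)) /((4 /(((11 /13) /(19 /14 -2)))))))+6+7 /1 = 3471 /275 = 12.62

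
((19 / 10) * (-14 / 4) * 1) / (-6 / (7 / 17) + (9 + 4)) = 931 / 220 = 4.23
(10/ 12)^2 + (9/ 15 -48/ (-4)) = 2393/ 180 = 13.29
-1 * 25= -25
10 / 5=2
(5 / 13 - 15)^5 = -247609900000 / 371293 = -666885.45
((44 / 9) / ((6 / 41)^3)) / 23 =758131 / 11178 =67.82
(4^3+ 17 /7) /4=465 /28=16.61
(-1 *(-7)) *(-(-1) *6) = 42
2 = 2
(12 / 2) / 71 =6 / 71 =0.08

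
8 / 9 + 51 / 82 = 1115 / 738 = 1.51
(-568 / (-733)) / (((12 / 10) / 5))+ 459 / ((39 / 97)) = 32727659 / 28587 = 1144.84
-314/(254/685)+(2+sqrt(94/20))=-107291/127+sqrt(470)/10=-842.64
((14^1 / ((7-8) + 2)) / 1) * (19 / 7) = 38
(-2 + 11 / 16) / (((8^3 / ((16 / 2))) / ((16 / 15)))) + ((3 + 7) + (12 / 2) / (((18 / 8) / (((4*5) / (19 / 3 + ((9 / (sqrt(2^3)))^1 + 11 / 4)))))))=55603839 / 3335360 - 17280*sqrt(2) / 10423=14.33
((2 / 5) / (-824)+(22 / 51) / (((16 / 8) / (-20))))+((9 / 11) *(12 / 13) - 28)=-474128653 / 15023580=-31.56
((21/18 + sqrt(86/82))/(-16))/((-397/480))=30 *sqrt(1763)/16277 + 35/397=0.17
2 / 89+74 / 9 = 6604 / 801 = 8.24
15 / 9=5 / 3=1.67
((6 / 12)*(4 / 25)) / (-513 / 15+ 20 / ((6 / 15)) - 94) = -2 / 1955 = -0.00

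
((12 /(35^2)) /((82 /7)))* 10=12 /1435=0.01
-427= -427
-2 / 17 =-0.12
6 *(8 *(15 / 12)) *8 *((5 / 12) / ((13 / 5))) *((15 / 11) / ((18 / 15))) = 12500 / 143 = 87.41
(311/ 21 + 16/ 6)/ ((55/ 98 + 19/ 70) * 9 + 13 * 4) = 12845/ 43728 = 0.29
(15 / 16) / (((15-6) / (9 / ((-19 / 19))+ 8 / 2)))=-25 / 48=-0.52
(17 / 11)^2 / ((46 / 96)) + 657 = 1842303 / 2783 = 661.98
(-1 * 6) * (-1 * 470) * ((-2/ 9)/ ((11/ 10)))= -18800/ 33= -569.70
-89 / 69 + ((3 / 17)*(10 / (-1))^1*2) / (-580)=-43670 / 34017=-1.28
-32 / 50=-16 / 25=-0.64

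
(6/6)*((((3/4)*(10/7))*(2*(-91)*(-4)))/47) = 780/47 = 16.60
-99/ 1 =-99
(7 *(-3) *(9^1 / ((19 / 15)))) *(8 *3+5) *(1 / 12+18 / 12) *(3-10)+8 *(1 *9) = 192123 / 4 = 48030.75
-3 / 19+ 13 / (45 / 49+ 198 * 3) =-75350 / 553869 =-0.14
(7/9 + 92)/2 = 835/18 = 46.39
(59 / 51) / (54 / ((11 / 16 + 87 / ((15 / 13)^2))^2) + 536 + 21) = 370469028779 / 178375384412967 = 0.00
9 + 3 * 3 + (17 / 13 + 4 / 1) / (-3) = 16.23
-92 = -92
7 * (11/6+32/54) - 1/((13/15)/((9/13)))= 147683/9126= 16.18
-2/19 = -0.11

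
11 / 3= 3.67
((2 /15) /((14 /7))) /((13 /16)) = 16 /195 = 0.08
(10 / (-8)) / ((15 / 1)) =-0.08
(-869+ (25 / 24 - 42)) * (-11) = 240229 / 24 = 10009.54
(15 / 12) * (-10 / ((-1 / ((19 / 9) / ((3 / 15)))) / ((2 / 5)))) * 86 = 40850 / 9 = 4538.89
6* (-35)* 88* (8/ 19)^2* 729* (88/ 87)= -25291284480/ 10469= -2415826.20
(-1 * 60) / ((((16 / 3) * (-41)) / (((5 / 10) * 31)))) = 1395 / 328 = 4.25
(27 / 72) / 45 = 1 / 120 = 0.01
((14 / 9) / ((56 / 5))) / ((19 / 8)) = 10 / 171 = 0.06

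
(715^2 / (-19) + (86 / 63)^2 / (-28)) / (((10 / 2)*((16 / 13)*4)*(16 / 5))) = -92322095489 / 270273024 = -341.59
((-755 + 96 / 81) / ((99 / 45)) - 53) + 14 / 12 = -234319 / 594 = -394.48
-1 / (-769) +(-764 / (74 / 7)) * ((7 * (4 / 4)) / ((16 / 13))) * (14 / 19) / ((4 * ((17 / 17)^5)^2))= -654922213 / 8649712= -75.72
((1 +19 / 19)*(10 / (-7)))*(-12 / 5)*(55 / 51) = 7.39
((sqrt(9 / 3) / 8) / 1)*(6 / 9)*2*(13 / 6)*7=91*sqrt(3) / 36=4.38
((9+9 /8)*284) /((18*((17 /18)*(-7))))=-5751 /238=-24.16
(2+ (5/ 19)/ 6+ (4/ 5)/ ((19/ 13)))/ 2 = 1477/ 1140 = 1.30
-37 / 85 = -0.44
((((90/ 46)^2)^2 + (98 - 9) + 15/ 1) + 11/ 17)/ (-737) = -567547764/ 3506127889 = -0.16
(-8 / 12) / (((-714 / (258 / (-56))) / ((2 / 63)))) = -43 / 314874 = -0.00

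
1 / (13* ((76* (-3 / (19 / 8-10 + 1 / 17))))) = 343 / 134368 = 0.00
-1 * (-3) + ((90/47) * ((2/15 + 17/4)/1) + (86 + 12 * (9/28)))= 66623/658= 101.25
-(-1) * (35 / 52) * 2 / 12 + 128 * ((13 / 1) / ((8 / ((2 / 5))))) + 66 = 232927 / 1560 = 149.31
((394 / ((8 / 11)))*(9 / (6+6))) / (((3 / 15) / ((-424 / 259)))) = -1722765 / 518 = -3325.80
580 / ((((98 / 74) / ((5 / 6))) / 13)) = 697450 / 147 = 4744.56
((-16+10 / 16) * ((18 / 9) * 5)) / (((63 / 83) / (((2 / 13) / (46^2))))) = -17015 / 1155336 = -0.01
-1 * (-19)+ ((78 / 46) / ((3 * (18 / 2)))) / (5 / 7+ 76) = 19.00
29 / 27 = 1.07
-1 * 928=-928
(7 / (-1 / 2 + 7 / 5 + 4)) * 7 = 10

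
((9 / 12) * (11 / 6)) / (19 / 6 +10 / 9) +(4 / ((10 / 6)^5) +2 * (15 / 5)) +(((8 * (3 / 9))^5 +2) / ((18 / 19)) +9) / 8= 4939787017 / 191362500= 25.81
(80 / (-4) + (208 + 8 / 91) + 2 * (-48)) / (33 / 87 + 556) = 48604 / 293657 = 0.17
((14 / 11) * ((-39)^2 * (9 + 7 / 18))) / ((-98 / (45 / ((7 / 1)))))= -1285245 / 1078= -1192.25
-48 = -48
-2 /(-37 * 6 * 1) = 1 /111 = 0.01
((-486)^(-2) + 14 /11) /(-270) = -661351 /140300424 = -0.00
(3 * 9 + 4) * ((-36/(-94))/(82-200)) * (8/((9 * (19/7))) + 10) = -54746/52687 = -1.04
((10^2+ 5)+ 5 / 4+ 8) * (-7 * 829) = -2651971 / 4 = -662992.75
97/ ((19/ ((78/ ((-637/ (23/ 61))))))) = -0.24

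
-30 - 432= -462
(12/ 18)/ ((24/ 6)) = 1/ 6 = 0.17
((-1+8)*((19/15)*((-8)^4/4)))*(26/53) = 3540992/795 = 4454.08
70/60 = 7/6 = 1.17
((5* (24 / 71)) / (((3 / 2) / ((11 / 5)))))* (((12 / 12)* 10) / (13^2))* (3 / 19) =0.02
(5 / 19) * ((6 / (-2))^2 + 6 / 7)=345 / 133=2.59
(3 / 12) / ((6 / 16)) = 0.67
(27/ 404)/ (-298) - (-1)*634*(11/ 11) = 76328501/ 120392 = 634.00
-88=-88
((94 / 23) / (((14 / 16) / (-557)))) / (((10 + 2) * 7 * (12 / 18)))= -46.46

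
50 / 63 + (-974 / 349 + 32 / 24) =-14596 / 21987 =-0.66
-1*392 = -392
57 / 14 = 4.07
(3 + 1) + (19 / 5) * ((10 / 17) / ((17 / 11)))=1574 / 289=5.45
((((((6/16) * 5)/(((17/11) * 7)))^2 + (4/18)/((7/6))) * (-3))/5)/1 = -599563/4531520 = -0.13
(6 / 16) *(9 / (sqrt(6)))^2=81 / 16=5.06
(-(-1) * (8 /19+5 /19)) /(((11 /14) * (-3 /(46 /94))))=-4186 /29469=-0.14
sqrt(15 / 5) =sqrt(3) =1.73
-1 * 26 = -26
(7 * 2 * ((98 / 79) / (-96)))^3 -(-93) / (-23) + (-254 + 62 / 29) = -1163404075288573 / 4546119347712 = -255.91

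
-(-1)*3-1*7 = -4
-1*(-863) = 863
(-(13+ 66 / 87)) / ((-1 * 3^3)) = 133 / 261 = 0.51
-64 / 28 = -16 / 7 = -2.29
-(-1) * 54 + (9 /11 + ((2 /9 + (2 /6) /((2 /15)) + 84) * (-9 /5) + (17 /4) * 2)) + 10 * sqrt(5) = -5103 /55 + 10 * sqrt(5) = -70.42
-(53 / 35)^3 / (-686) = 148877 / 29412250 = 0.01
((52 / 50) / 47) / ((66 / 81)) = 351 / 12925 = 0.03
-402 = -402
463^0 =1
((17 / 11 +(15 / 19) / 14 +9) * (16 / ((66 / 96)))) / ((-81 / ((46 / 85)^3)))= -386490887168 / 800532203625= -0.48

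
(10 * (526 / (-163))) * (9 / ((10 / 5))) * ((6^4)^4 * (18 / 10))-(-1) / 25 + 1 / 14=-42068673050974611243 / 57050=-737400053478959.01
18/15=6/5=1.20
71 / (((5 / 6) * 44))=213 / 110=1.94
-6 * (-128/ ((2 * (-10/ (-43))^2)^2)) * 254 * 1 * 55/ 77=11909149.08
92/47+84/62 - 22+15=-5373/1457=-3.69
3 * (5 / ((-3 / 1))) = -5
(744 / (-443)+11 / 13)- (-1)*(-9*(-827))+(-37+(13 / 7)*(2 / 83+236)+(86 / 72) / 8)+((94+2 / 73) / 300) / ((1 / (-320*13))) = 2300239319254997 / 351729312480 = 6539.80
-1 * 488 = -488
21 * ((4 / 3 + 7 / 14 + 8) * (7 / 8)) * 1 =2891 / 16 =180.69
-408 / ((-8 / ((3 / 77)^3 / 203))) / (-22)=-0.00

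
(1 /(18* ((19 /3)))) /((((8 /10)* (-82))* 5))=-1 /37392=-0.00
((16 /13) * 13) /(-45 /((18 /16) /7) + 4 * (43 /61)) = -244 /4227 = -0.06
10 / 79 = 0.13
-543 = -543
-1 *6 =-6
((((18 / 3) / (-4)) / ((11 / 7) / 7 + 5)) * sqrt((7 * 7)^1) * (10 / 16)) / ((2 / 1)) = -5145 / 8192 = -0.63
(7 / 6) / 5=7 / 30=0.23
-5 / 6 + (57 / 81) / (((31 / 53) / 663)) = 444629 / 558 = 796.83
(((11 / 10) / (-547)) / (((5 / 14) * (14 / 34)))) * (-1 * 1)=187 / 13675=0.01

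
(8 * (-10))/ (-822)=40/ 411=0.10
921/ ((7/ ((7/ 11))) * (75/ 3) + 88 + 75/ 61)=2.53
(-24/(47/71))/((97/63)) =-23.55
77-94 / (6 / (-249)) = 3978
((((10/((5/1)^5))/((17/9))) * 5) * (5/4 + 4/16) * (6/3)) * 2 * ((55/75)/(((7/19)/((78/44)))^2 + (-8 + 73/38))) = -39533832/6402274375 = -0.01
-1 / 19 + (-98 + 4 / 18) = -16729 / 171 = -97.83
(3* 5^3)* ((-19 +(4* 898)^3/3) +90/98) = 283867110131750/49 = 5793206329219.39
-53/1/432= -53/432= -0.12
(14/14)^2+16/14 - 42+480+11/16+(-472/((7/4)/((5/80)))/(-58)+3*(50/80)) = 1438851/3248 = 443.00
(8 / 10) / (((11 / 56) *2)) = 112 / 55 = 2.04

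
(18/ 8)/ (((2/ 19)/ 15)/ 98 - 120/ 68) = -2136645/ 1675732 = -1.28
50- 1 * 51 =-1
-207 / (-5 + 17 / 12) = 2484 / 43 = 57.77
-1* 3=-3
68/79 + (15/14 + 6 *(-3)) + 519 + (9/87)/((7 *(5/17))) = 502.98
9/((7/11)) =99/7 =14.14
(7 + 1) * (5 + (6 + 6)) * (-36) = -4896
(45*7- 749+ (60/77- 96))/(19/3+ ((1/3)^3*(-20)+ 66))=-1100250/148841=-7.39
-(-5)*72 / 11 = 360 / 11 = 32.73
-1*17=-17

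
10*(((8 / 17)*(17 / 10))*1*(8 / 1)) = 64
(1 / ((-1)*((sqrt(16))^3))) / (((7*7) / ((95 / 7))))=-95 / 21952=-0.00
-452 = -452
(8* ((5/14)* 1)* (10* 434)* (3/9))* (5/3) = 6888.89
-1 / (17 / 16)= -0.94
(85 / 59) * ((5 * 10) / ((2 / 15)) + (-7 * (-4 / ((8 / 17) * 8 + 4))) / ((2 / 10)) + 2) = 1108060 / 1947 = 569.11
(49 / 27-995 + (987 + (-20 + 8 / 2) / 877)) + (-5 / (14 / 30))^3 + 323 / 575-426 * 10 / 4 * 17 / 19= -194188731387136 / 88731724725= -2188.49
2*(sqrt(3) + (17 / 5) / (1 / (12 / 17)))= 2*sqrt(3) + 24 / 5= 8.26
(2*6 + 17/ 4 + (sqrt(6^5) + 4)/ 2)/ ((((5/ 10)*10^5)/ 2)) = 73/ 100000 + 9*sqrt(6)/ 12500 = 0.00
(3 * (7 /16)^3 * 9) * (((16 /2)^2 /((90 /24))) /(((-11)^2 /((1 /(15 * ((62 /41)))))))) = 0.01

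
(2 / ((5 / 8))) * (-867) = -13872 / 5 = -2774.40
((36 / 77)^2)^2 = 1679616 / 35153041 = 0.05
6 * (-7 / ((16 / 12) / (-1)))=31.50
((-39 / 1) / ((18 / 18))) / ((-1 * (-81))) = -13 / 27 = -0.48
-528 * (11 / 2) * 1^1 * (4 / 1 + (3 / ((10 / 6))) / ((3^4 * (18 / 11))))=-1573484 / 135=-11655.44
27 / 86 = 0.31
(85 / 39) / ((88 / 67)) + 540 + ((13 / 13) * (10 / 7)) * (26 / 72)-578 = -2581961 / 72072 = -35.82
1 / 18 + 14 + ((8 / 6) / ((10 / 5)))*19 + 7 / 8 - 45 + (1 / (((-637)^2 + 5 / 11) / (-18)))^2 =-780090816529225 / 44825649478416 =-17.40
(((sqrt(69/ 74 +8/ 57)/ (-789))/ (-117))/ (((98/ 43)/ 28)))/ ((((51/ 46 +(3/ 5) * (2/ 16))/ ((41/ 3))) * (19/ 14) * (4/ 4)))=0.00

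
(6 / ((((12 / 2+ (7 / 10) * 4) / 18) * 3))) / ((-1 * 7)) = -45 / 77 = -0.58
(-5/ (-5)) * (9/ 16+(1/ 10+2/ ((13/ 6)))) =1649/ 1040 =1.59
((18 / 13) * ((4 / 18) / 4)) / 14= 1 / 182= 0.01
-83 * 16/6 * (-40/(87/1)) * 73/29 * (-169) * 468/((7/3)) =-51116632320/5887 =-8682967.95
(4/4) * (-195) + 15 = -180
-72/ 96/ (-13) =3/ 52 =0.06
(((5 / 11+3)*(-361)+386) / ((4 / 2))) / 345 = -4736 / 3795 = -1.25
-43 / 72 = -0.60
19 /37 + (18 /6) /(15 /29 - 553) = 301199 /592814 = 0.51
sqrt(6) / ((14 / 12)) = 6 * sqrt(6) / 7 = 2.10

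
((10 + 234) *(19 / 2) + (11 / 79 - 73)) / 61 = 177366 / 4819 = 36.81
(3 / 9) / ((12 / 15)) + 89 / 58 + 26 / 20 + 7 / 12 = 556 / 145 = 3.83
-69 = -69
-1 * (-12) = 12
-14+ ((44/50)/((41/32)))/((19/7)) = -267722/19475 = -13.75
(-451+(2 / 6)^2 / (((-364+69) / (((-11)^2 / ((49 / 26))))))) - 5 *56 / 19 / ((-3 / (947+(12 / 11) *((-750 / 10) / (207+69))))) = 2626195686463 / 625366665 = 4199.45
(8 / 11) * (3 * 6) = 144 / 11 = 13.09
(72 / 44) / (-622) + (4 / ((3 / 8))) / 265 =0.04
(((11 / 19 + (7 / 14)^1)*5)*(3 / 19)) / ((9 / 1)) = 205 / 2166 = 0.09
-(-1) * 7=7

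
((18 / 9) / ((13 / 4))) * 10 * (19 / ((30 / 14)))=2128 / 39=54.56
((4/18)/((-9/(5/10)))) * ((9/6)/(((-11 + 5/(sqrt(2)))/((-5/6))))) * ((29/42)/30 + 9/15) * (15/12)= -43175/35435232 - 19625 * sqrt(2)/70870464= -0.00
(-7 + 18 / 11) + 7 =18 / 11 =1.64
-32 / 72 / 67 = -4 / 603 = -0.01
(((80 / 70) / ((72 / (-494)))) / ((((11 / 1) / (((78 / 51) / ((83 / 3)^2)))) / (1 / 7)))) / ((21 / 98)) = -0.00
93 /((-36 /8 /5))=-310 /3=-103.33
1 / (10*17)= 1 / 170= 0.01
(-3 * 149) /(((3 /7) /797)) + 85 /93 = -77308118 /93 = -831270.09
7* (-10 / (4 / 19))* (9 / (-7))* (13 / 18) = 1235 / 4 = 308.75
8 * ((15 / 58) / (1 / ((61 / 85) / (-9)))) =-244 / 1479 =-0.16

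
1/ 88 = 0.01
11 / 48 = 0.23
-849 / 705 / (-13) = 283 / 3055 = 0.09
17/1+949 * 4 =3813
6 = 6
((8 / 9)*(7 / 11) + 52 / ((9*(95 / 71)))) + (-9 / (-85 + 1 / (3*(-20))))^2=1197902370332 / 244719990405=4.89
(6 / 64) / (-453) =-1 / 4832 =-0.00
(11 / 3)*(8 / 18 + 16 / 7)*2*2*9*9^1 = 22704 / 7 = 3243.43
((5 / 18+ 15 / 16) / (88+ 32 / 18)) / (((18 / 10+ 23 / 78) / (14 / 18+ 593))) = 3.84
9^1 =9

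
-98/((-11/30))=2940/11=267.27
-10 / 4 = -5 / 2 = -2.50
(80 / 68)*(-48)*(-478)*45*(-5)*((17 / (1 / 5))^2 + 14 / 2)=-746689536000 / 17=-43922913882.35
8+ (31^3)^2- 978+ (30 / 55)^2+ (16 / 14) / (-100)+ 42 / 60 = 887502711.99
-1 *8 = -8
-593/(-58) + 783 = 46007/58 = 793.22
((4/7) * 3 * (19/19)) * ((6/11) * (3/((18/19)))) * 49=1596/11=145.09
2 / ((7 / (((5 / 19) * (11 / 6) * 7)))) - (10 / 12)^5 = 83185 / 147744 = 0.56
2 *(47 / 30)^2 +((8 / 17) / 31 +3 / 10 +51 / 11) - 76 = -86267491 / 1304325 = -66.14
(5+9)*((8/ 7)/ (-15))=-16/ 15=-1.07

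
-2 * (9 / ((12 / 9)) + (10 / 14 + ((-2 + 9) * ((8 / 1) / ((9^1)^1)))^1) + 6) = -39.37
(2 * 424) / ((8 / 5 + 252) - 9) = 4240 / 1223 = 3.47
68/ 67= 1.01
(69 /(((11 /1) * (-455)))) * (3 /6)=-69 /10010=-0.01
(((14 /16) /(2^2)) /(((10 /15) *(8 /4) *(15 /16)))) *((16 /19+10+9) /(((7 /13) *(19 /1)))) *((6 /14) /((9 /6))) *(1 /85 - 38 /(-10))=0.37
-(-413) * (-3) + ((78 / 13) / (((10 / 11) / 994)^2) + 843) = 179318634 / 25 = 7172745.36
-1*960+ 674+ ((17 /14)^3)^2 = -2129309727 /7529536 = -282.79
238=238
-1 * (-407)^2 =-165649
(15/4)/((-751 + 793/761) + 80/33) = -376695/75091256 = -0.01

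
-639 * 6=-3834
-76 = -76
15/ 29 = 0.52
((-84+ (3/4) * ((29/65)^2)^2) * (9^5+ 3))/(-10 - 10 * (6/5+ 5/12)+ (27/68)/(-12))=72227704917621456/381628511875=189261.82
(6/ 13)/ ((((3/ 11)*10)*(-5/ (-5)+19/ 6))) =66/ 1625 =0.04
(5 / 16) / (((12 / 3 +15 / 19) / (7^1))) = 95 / 208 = 0.46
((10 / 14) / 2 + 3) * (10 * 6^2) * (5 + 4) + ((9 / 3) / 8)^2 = 4873023 / 448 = 10877.28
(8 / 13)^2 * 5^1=320 / 169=1.89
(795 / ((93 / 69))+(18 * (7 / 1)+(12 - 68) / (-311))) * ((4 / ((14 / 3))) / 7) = 41418822 / 472409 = 87.68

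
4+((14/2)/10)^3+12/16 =5093/1000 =5.09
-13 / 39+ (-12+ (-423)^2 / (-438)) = -420.85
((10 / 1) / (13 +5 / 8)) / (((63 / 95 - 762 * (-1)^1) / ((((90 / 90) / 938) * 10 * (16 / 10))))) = 60800 / 3703869813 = 0.00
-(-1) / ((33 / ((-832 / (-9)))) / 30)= 8320 / 99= 84.04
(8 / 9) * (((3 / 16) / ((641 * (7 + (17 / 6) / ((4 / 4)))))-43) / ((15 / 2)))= -26019454 / 5105565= -5.10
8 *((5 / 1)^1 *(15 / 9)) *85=17000 / 3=5666.67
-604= -604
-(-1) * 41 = 41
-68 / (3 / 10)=-680 / 3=-226.67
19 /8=2.38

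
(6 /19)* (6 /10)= 18 /95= 0.19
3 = 3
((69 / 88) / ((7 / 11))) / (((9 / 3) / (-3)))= -69 / 56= -1.23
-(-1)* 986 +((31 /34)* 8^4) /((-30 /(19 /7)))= 1156874 /1785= 648.11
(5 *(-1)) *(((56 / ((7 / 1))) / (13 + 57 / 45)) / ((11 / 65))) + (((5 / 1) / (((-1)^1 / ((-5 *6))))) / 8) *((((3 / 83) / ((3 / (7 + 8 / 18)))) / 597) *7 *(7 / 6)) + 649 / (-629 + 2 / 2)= -11588573349239 / 659266541208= -17.58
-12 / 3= -4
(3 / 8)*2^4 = 6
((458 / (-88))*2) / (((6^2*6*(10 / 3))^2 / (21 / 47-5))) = 24503 / 268012800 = 0.00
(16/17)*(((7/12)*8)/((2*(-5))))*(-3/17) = 112/1445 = 0.08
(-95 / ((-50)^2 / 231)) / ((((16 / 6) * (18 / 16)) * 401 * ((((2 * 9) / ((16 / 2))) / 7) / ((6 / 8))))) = -10241 / 601500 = -0.02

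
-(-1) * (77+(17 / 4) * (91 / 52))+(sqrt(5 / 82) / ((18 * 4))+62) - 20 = 126.44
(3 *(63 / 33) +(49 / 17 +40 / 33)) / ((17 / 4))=22040 / 9537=2.31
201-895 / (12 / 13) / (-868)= 2105251 / 10416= 202.12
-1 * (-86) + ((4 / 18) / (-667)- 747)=-3967985 / 6003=-661.00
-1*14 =-14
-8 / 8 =-1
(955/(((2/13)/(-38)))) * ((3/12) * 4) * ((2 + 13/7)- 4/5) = -5047939/7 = -721134.14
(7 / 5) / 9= 7 / 45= 0.16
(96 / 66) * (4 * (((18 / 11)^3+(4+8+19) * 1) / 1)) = 205.86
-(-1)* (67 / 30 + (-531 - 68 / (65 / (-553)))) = 3881 / 78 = 49.76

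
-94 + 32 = -62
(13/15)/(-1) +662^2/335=1313861/1005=1307.32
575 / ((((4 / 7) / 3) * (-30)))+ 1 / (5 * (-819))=-3296483 / 32760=-100.63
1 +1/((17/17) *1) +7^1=9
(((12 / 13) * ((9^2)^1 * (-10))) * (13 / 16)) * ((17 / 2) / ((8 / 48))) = -61965 / 2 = -30982.50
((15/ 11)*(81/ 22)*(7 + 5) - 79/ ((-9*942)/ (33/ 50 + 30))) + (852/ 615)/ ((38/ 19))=42918990929/ 700989300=61.23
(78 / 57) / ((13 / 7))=14 / 19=0.74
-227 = -227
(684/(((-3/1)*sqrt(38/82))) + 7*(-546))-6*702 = -8034-12*sqrt(779) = -8368.93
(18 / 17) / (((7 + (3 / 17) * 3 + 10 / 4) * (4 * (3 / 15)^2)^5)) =1006.81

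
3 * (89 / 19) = 267 / 19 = 14.05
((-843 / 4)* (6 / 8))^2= 6395841 / 256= 24983.75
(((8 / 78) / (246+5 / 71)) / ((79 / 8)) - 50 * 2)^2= 28974673941281357584 / 2897469840078801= 9999.99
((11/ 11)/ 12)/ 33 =1/ 396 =0.00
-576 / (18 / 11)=-352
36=36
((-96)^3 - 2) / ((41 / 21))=-18579498 / 41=-453158.49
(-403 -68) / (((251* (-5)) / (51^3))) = 62478621 / 1255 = 49783.76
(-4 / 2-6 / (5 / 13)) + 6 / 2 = -73 / 5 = -14.60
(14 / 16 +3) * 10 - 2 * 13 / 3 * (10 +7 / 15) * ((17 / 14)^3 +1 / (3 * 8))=-23605087 / 185220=-127.44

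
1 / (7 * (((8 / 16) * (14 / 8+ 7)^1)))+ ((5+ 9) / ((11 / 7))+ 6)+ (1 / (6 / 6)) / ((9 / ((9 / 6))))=244303 / 16170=15.11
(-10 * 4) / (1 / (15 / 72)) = -8.33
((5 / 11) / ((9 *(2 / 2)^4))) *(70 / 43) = 350 / 4257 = 0.08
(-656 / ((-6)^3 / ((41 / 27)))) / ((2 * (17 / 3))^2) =1681 / 46818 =0.04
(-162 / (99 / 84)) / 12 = -126 / 11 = -11.45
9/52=0.17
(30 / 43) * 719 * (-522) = -11259540 / 43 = -261849.77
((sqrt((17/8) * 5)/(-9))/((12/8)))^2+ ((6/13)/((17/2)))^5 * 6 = 44812728815921/768632763117258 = 0.06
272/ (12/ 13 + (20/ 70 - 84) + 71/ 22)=-544544/ 159287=-3.42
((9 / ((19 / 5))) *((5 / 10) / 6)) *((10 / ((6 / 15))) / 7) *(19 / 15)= 25 / 28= 0.89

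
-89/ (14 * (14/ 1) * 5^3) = -89/ 24500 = -0.00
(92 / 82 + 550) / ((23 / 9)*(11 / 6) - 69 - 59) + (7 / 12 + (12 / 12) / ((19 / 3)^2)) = -4566432023 / 1182718308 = -3.86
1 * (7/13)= 7/13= 0.54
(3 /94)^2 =9 /8836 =0.00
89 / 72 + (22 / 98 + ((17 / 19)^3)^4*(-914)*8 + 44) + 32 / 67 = -982959683991720111771181 / 523174527309182872536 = -1878.84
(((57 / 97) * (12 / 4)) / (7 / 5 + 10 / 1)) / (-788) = -15 / 76436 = -0.00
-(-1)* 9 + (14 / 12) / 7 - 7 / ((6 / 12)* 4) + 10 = 47 / 3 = 15.67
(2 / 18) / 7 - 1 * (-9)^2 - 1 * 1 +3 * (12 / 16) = -20093 / 252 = -79.73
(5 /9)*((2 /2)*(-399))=-665 /3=-221.67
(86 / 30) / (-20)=-43 / 300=-0.14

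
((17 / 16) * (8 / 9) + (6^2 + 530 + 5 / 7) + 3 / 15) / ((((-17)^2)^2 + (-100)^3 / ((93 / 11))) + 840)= -11090281 / 662429670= -0.02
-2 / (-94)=1 / 47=0.02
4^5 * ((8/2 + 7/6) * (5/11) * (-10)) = -24048.48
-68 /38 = -34 /19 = -1.79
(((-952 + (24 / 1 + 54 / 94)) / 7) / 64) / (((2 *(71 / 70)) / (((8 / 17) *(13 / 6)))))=-2833285 / 2722992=-1.04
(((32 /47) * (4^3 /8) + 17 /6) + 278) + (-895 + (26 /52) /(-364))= -62484017 /102648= -608.72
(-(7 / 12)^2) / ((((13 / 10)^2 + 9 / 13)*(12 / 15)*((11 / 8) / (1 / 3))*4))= -79625 / 7358472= -0.01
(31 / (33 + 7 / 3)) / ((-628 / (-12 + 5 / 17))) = 18507 / 1131656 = 0.02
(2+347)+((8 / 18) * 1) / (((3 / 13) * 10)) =47141 / 135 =349.19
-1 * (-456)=456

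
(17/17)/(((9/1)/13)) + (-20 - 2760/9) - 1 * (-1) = -2918/9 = -324.22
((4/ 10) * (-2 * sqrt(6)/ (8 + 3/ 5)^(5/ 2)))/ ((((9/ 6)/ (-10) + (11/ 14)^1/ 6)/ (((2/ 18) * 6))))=700 * sqrt(1290)/ 79507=0.32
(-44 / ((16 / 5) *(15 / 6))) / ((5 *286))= -0.00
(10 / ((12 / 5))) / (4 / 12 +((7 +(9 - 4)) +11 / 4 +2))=10 / 41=0.24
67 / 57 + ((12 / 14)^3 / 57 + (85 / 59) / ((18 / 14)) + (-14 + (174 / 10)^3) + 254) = 5510.33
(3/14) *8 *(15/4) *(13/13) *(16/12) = 60/7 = 8.57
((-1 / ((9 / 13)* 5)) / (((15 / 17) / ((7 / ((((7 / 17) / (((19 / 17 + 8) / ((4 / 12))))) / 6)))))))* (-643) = 8810386 / 15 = 587359.07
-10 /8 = -5 /4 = -1.25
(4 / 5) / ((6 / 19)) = 38 / 15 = 2.53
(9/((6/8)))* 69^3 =3942108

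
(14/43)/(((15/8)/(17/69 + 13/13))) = 224/1035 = 0.22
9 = 9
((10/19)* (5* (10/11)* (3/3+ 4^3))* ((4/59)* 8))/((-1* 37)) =-2.28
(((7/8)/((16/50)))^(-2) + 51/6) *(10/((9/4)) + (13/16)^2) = 6219416737/141120000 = 44.07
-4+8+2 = 6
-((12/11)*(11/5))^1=-12/5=-2.40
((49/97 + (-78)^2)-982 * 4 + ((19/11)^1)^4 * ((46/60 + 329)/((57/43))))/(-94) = -558663450767/12014697420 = -46.50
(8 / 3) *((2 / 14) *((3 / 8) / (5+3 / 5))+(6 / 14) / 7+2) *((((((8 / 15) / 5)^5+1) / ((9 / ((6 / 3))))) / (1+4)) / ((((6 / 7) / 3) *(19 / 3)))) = 0.14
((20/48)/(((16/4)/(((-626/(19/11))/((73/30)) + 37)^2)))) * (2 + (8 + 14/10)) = 24105978121/1620016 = 14880.09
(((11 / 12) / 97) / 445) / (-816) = -0.00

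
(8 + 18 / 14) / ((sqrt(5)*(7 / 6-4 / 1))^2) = 0.23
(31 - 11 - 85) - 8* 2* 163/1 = -2673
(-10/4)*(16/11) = -40/11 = -3.64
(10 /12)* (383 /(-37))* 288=-2484.32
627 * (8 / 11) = 456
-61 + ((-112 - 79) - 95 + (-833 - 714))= -1894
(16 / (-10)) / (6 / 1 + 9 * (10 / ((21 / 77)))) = -1 / 210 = -0.00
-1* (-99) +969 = 1068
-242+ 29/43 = -241.33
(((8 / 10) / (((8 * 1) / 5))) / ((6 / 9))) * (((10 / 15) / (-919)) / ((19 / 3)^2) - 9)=-8957511 / 1327036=-6.75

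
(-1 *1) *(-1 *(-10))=-10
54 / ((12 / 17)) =153 / 2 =76.50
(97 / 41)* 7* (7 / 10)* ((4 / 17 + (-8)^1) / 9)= -104566 / 10455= -10.00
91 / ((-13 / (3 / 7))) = -3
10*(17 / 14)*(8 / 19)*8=5440 / 133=40.90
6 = 6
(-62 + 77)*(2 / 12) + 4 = 6.50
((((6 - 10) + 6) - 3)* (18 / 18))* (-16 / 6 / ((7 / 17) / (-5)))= -680 / 21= -32.38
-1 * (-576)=576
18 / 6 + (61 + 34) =98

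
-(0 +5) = -5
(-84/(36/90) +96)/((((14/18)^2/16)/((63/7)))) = -1329696/49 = -27136.65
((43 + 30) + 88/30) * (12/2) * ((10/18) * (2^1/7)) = 4556/63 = 72.32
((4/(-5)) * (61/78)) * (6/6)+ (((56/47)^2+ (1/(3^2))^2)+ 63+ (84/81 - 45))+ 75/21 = 23.41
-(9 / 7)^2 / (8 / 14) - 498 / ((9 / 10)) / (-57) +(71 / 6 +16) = 165895 / 4788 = 34.65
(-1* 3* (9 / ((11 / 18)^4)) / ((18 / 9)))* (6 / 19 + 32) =-870146064 / 278179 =-3128.01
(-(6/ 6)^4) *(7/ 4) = -7/ 4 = -1.75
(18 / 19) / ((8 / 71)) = 639 / 76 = 8.41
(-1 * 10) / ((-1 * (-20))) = -1 / 2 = -0.50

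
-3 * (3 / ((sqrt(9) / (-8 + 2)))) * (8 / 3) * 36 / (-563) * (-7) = 12096 / 563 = 21.48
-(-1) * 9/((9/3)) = 3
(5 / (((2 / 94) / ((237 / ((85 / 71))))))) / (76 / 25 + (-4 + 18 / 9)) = 19771725 / 442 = 44732.41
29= 29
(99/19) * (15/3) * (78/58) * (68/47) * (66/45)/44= 43758/25897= 1.69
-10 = -10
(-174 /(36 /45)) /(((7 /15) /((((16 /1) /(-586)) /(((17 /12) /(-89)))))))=-27874800 /34867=-799.46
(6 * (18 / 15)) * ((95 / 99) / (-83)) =-76 / 913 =-0.08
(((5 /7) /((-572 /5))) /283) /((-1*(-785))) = -5 /177901724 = -0.00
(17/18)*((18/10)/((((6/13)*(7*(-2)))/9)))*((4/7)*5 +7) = -45747/1960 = -23.34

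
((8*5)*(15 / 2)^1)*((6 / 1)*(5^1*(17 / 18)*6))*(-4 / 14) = -102000 / 7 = -14571.43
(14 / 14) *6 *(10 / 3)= 20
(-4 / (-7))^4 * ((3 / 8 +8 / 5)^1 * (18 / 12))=3792 / 12005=0.32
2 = 2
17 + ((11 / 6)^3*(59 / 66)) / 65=1439219 / 84240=17.08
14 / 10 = 7 / 5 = 1.40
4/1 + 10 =14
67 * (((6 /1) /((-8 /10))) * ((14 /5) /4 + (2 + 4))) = -13467 /4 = -3366.75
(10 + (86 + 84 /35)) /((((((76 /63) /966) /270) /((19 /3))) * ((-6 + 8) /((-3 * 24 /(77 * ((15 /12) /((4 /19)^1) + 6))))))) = -11087145216 /2101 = -5277080.06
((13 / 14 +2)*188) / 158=1927 / 553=3.48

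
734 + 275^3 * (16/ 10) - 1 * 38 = 33275696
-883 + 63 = -820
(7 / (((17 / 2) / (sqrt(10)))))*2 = 28*sqrt(10) / 17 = 5.21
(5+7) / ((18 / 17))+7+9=82 / 3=27.33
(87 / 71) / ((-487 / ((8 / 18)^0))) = -87 / 34577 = -0.00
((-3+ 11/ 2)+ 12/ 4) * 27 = 297/ 2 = 148.50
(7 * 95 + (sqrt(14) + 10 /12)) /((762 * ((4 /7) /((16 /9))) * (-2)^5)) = -27965 /329184 - 7 * sqrt(14) /54864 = -0.09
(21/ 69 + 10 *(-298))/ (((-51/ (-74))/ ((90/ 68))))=-38035815/ 6647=-5722.25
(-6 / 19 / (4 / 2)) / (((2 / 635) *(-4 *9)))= 635 / 456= 1.39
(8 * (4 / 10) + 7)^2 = 104.04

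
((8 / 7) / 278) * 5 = 0.02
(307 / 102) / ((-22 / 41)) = -12587 / 2244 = -5.61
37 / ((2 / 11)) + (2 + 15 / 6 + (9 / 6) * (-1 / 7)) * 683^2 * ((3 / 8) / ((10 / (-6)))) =-12589505 / 28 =-449625.18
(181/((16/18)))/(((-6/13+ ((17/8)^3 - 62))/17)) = -65.48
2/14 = 1/7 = 0.14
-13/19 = -0.68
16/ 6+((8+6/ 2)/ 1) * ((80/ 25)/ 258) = 1808/ 645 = 2.80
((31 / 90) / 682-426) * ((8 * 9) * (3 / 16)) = -2530437 / 440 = -5750.99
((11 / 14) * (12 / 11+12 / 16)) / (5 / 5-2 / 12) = 243 / 140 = 1.74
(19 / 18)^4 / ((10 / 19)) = 2476099 / 1049760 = 2.36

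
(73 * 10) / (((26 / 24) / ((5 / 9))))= 374.36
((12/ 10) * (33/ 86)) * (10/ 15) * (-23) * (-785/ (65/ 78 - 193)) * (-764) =1092486384/ 49579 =22035.26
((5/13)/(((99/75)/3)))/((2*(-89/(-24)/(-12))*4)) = -0.35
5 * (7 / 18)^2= 245 / 324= 0.76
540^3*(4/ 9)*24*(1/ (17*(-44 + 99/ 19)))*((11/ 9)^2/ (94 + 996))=-433382400/ 124151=-3490.77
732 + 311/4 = 3239/4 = 809.75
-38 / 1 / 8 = -19 / 4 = -4.75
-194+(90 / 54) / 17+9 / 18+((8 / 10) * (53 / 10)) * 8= -406679 / 2550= -159.48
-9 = -9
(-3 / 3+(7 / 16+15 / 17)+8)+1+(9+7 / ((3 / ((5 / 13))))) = 203857 / 10608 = 19.22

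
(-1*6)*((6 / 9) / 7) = -4 / 7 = -0.57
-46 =-46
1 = 1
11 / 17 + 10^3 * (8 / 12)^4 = 272891 / 1377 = 198.18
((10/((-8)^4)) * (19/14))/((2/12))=285/14336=0.02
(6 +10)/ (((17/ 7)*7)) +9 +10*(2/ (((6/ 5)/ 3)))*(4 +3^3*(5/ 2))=60944/ 17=3584.94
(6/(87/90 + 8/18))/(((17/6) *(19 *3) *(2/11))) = 5940/41021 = 0.14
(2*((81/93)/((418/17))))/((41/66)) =2754/24149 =0.11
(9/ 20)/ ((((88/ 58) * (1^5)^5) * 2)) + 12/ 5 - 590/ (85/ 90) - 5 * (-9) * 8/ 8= -3453711/ 5984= -577.16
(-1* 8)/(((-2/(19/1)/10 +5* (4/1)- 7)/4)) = -1520/617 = -2.46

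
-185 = -185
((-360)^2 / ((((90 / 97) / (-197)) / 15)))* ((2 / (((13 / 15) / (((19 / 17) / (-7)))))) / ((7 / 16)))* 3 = 11292960384000 / 10829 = 1042844250.07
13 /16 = 0.81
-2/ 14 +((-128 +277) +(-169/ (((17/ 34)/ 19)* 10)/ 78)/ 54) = 1686311/ 11340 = 148.70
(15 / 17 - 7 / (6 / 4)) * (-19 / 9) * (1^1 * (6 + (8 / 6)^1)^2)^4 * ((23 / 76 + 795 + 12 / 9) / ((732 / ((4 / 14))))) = 240460377603388448 / 11573190657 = 20777362.50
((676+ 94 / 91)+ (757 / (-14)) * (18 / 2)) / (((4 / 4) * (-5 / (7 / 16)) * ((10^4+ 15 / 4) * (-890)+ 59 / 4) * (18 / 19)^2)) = 12509011 / 6000127267680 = 0.00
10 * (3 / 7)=4.29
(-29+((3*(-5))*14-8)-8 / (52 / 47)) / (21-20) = -3305 / 13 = -254.23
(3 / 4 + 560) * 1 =2243 / 4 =560.75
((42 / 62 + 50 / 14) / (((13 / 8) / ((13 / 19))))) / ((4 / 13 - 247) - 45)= -5993 / 977151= -0.01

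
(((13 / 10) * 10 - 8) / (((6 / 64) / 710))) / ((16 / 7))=49700 / 3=16566.67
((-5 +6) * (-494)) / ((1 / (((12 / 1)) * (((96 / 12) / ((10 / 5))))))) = -23712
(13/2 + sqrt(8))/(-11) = -13/22 - 2 * sqrt(2)/11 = -0.85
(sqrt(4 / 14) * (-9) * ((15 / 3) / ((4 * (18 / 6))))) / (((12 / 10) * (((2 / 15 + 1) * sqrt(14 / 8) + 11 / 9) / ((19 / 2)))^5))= -1902986171802311591363203125 * sqrt(2) / 67956278415148378456 + 2517359044251450327908203125 * sqrt(14) / 237846974453019324596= -865.78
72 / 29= 2.48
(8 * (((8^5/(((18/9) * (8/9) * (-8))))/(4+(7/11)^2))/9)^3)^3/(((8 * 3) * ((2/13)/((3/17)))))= -840190949400395385391477174794564594040832/4539943523554528577789977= -185066387949815644.54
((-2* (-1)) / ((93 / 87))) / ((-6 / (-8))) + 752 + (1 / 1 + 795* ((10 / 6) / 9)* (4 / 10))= 227213 / 279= 814.38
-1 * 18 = -18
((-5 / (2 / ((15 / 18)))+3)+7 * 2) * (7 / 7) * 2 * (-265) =-7905.83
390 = 390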